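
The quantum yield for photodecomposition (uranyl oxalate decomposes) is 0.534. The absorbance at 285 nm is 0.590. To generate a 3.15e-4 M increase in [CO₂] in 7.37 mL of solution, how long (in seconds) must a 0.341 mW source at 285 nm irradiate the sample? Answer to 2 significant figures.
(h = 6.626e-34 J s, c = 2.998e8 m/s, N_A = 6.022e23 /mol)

Product: (3.15e-4 M)(0.00737 L) = 2.322e-6 mol.
Photons that must be absorbed: 2.322e-6 / 0.534 = 4.348e-6 mol.
Fraction absorbed: 1 − 10^(−0.590) = 0.7430.
Incident photons needed: 4.348e-6 / 0.7430 = 5.852e-6 mol.
Photon energy: hc/λ = 6.970e-19 J; per mole, 4.197e5 J mol⁻¹.
Energy required: 5.852e-6 × 4.197e5 = 2.456 J.
Time: 2.456 J / 0.000341 W = 7200 s.

t ≈ 7200 s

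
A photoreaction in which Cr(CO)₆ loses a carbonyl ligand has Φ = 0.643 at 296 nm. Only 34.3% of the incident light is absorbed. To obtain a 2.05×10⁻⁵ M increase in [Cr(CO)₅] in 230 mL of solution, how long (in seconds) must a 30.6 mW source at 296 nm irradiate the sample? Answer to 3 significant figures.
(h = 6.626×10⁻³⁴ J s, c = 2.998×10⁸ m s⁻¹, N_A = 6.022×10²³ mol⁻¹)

Product: (2.05×10⁻⁵ M)(0.23 L) = 4.715×10⁻⁶ mol.
Photons that must be absorbed: 4.715×10⁻⁶ / 0.643 = 7.333×10⁻⁶ mol.
Incident photons needed: 7.333×10⁻⁶ / 0.343 = 2.138×10⁻⁵ mol.
Photon energy: hc/λ = 6.711×10⁻¹⁹ J; per mole, 4.041×10⁵ J mol⁻¹.
Energy required: 2.138×10⁻⁵ × 4.041×10⁵ = 8.640 J.
Time: 8.640 J / 0.0306 W = 282 s.

t ≈ 282 s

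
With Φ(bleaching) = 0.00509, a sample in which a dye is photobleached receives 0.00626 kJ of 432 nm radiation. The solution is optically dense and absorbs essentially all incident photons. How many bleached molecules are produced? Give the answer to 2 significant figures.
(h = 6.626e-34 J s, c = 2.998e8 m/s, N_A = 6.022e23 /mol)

Photon energy at 432 nm: hc/λ = (6.626e-34)(2.998e8)/(432e-9) = 4.598e-19 J.
Incident energy: 0.00626 kJ = 6.26 J.
Photons incident: 6.26 / 4.598e-19 = 1.361e19, i.e. 1.361e19/6.022e23 = 2.260e-5 mol.
Product: Φ × n_abs = 0.00509 × 2.260e-5 = 1.150e-7 mol.
As a count: 1.150e-7 × 6.022e23 = 6.9e16.

6.9e16 bleached molecules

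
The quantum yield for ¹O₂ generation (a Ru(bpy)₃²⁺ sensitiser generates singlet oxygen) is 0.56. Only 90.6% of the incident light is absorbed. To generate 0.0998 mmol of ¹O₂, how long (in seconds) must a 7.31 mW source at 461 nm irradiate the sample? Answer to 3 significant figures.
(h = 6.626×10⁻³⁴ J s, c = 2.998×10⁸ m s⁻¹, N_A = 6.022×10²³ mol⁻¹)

t ≈ 6980 s

Product: 0.0998 mmol = 9.98×10⁻⁵ mol.
Photons that must be absorbed: 9.98×10⁻⁵ / 0.56 = 1.782×10⁻⁴ mol.
Incident photons needed: 1.782×10⁻⁴ / 0.906 = 1.967×10⁻⁴ mol.
Photon energy: hc/λ = 4.309×10⁻¹⁹ J; per mole, 2.595×10⁵ J mol⁻¹.
Energy required: 1.967×10⁻⁴ × 2.595×10⁵ = 51.04 J.
Time: 51.04 J / 0.00731 W = 6980 s.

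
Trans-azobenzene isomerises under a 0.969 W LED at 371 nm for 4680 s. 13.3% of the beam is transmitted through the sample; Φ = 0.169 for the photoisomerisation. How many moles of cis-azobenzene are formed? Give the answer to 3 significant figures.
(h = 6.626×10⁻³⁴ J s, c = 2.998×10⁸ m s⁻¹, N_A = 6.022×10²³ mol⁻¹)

Photon energy at 371 nm: hc/λ = (6.626×10⁻³⁴)(2.998×10⁸)/(371×10⁻⁹) = 5.354×10⁻¹⁹ J.
Energy delivered: (0.969 W)(4680 s) = 4535 J.
Photons incident: 4535 / 5.354×10⁻¹⁹ = 8.470×10²¹, i.e. 8.470×10²¹/6.022×10²³ = 0.01407 mol.
Fraction absorbed: 1 − 13.3/100 = 0.8670.
Photons absorbed: 0.8670 × 0.01407 = 0.01220 mol.
Product: Φ × n_abs = 0.169 × 0.01220 = 0.002062 mol.

0.00206 mol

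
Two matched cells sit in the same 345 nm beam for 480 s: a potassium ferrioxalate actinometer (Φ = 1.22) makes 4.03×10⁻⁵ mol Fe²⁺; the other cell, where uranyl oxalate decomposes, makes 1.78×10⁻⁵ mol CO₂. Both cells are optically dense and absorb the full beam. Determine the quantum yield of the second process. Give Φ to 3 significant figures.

Photons absorbed by the actinometer: 4.03×10⁻⁵ / 1.22 = 3.303×10⁻⁵ mol.
Φ(unknown) = 1.78×10⁻⁵ / 3.303×10⁻⁵ = 0.539.

Φ = 0.539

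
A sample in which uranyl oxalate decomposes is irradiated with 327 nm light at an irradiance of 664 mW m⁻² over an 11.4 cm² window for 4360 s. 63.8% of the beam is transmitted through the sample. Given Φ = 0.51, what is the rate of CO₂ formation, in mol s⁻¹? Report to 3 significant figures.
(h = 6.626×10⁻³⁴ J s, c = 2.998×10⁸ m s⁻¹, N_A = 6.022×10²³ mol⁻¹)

3.82×10⁻¹⁰ mol s⁻¹

Photon energy at 327 nm: hc/λ = (6.626×10⁻³⁴)(2.998×10⁸)/(327×10⁻⁹) = 6.075×10⁻¹⁹ J.
Energy delivered: (664 mW m⁻²)(11.4×10⁻⁴ m²)(4360 s) = 3.300 J.
Photons incident: 3.300 / 6.075×10⁻¹⁹ = 5.432×10¹⁸, i.e. 5.432×10¹⁸/6.022×10²³ = 9.020×10⁻⁶ mol.
Fraction absorbed: 1 − 63.8/100 = 0.3620.
Photons absorbed: 0.3620 × 9.020×10⁻⁶ = 3.265×10⁻⁶ mol.
Product formed: 0.51 × 3.265×10⁻⁶ = 1.665×10⁻⁶ mol.
Rate: 1.665×10⁻⁶ / 4360 s = 3.82×10⁻¹⁰ mol s⁻¹.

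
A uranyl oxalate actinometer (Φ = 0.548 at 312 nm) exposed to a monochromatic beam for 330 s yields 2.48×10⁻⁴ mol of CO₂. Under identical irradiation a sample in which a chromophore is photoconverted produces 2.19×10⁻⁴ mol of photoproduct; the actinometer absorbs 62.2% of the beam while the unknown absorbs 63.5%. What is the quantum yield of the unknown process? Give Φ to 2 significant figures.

Φ = 0.47

Photons absorbed by the actinometer: 2.48×10⁻⁴ / 0.548 = 4.526×10⁻⁴ mol.
Incident flux: 4.526×10⁻⁴ / 0.622 = 7.277×10⁻⁴ einstein.
Absorbed by unknown: 0.635 × 7.277×10⁻⁴ = 4.621×10⁻⁴ mol.
Φ(unknown) = 2.19×10⁻⁴ / 4.621×10⁻⁴ = 0.47.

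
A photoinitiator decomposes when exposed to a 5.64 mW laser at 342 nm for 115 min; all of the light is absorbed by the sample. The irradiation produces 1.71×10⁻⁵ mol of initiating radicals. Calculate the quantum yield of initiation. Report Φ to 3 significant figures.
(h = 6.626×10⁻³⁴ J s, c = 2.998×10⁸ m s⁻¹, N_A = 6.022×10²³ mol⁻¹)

Φ = 0.154

Photon energy at 342 nm: hc/λ = (6.626×10⁻³⁴)(2.998×10⁸)/(342×10⁻⁹) = 5.808×10⁻¹⁹ J.
Energy delivered: (5.64 mW)(6900 s) = 38.92 J.
Photons incident: 38.92 / 5.808×10⁻¹⁹ = 6.701×10¹⁹, i.e. 6.701×10¹⁹/6.022×10²³ = 1.113×10⁻⁴ mol.
Φ = 1.71×10⁻⁵ mol / 1.113×10⁻⁴ mol photons = 0.154.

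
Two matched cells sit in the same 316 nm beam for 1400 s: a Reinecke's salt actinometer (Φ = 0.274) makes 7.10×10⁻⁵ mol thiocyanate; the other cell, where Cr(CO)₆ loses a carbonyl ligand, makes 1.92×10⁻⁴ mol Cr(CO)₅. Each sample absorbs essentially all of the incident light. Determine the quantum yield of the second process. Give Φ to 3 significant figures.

Photons absorbed by the actinometer: 7.10×10⁻⁵ / 0.274 = 2.591×10⁻⁴ mol.
Φ(unknown) = 1.92×10⁻⁴ / 2.591×10⁻⁴ = 0.741.

Φ = 0.741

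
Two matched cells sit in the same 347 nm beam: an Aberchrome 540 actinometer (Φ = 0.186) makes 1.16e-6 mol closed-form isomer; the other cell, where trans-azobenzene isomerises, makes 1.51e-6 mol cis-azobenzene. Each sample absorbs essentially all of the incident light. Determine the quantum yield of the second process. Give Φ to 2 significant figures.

Φ = 0.24

Photons absorbed by the actinometer: 1.16e-6 / 0.186 = 6.237e-6 mol.
Φ(unknown) = 1.51e-6 / 6.237e-6 = 0.24.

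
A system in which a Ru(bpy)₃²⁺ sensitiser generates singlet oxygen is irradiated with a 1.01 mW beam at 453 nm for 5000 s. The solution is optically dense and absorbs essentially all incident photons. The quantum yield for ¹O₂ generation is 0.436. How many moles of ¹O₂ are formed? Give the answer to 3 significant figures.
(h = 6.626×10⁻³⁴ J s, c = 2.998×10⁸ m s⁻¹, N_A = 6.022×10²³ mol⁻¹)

Photon energy at 453 nm: hc/λ = (6.626×10⁻³⁴)(2.998×10⁸)/(453×10⁻⁹) = 4.385×10⁻¹⁹ J.
Energy delivered: (1.01 mW)(5000 s) = 5.050 J.
Photons incident: 5.050 / 4.385×10⁻¹⁹ = 1.152×10¹⁹, i.e. 1.152×10¹⁹/6.022×10²³ = 1.913×10⁻⁵ mol.
Product: Φ × n_abs = 0.436 × 1.913×10⁻⁵ = 8.341×10⁻⁶ mol.

8.34×10⁻⁶ mol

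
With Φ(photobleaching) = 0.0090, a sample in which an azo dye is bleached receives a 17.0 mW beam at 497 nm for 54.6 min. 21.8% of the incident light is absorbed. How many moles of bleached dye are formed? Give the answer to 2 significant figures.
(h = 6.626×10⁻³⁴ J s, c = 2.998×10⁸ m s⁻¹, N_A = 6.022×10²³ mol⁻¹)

Photon energy at 497 nm: hc/λ = (6.626×10⁻³⁴)(2.998×10⁸)/(497×10⁻⁹) = 3.997×10⁻¹⁹ J.
Energy delivered: (17.0 mW)(3276 s) = 55.69 J.
Photons incident: 55.69 / 3.997×10⁻¹⁹ = 1.393×10²⁰, i.e. 1.393×10²⁰/6.022×10²³ = 2.313×10⁻⁴ mol.
Photons absorbed: 0.218 × 2.313×10⁻⁴ = 5.042×10⁻⁵ mol.
Product: Φ × n_abs = 0.0090 × 5.042×10⁻⁵ = 4.538×10⁻⁷ mol.

4.5×10⁻⁷ mol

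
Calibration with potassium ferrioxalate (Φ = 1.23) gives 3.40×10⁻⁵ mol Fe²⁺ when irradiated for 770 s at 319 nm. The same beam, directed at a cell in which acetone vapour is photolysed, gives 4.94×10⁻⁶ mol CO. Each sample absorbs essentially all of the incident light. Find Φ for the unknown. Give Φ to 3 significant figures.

Φ = 0.179

Photons absorbed by the actinometer: 3.40×10⁻⁵ / 1.23 = 2.764×10⁻⁵ mol.
Φ(unknown) = 4.94×10⁻⁶ / 2.764×10⁻⁵ = 0.179.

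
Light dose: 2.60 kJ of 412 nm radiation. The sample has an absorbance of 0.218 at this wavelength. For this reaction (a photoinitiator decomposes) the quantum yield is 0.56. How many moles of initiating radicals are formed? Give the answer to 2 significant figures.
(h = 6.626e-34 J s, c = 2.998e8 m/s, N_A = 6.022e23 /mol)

0.0020 mol

Photon energy at 412 nm: hc/λ = (6.626e-34)(2.998e8)/(412e-9) = 4.822e-19 J.
Incident energy: 2.60 kJ = 2600 J.
Photons incident: 2600 / 4.822e-19 = 5.392e21, i.e. 5.392e21/6.022e23 = 0.008954 mol.
Fraction absorbed: 1 − 10^(−0.218) = 0.3947.
Photons absorbed: 0.3947 × 0.008954 = 0.003534 mol.
Product: Φ × n_abs = 0.56 × 0.003534 = 0.001979 mol.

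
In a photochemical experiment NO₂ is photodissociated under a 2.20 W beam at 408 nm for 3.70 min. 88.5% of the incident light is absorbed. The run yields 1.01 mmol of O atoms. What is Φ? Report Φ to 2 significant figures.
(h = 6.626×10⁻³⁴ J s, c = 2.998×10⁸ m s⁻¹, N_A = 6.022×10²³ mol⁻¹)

Product: 1.01 mmol = 0.00101 mol.
Photon energy at 408 nm: hc/λ = (6.626×10⁻³⁴)(2.998×10⁸)/(408×10⁻⁹) = 4.869×10⁻¹⁹ J.
Energy delivered: (2.20 W)(222 s) = 488.4 J.
Photons incident: 488.4 / 4.869×10⁻¹⁹ = 1.003×10²¹, i.e. 1.003×10²¹/6.022×10²³ = 0.001666 mol.
Photons absorbed: 0.885 × 0.001666 = 0.001474 mol.
Φ = 0.00101 mol / 0.001474 mol photons = 0.69.

Φ = 0.69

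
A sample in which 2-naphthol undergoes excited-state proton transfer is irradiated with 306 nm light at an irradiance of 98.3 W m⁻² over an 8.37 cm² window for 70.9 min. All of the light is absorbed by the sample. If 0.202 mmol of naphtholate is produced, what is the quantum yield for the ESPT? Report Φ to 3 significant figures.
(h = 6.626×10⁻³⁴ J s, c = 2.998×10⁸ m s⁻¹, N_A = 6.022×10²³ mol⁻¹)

Product: 0.202 mmol = 2.02×10⁻⁴ mol.
Photon energy at 306 nm: hc/λ = (6.626×10⁻³⁴)(2.998×10⁸)/(306×10⁻⁹) = 6.492×10⁻¹⁹ J.
Energy delivered: (98.3 W m⁻²)(8.37×10⁻⁴ m²)(4254 s) = 350.0 J.
Photons incident: 350.0 / 6.492×10⁻¹⁹ = 5.391×10²⁰, i.e. 5.391×10²⁰/6.022×10²³ = 8.952×10⁻⁴ mol.
Φ = 2.02×10⁻⁴ mol / 8.952×10⁻⁴ mol photons = 0.226.

Φ = 0.226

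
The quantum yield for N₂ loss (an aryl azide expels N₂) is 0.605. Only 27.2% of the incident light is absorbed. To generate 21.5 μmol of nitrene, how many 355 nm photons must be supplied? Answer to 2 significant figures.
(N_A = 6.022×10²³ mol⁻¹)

Product: 21.5 μmol = 2.15×10⁻⁵ mol.
Photons that must be absorbed: 2.15×10⁻⁵ / 0.605 = 3.554×10⁻⁵ mol.
Incident photons needed: 3.554×10⁻⁵ / 0.272 = 1.307×10⁻⁴ mol.
Photon count: 1.307×10⁻⁴ × 6.022×10²³ = 7.9×10¹⁹.

7.9×10¹⁹ photons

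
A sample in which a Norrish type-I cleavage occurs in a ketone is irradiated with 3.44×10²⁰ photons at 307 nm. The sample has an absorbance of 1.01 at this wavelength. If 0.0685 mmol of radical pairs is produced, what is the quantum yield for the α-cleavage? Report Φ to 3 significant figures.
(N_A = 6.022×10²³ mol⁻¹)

Φ = 0.133

Product: 0.0685 mmol = 6.85×10⁻⁵ mol.
Moles of photons: 3.44×10²⁰ / 6.022×10²³ = 5.712×10⁻⁴ mol.
Fraction absorbed: 1 − 10^(−1.01) = 0.9023.
Photons absorbed: 0.9023 × 5.712×10⁻⁴ = 5.154×10⁻⁴ mol.
Φ = 6.85×10⁻⁵ mol / 5.154×10⁻⁴ mol photons = 0.133.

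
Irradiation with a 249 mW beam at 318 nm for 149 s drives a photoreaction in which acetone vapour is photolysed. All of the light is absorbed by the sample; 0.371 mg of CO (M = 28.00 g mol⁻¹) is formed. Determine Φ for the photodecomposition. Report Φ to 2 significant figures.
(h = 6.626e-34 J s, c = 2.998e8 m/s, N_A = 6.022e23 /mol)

Φ = 0.13

Product: 0.371 mg / 28.00 g mol⁻¹ = 1.325e-5 mol.
Photon energy at 318 nm: hc/λ = (6.626e-34)(2.998e8)/(318e-9) = 6.247e-19 J.
Energy delivered: (249 mW)(149 s) = 37.10 J.
Photons incident: 37.10 / 6.247e-19 = 5.939e19, i.e. 5.939e19/6.022e23 = 9.862e-5 mol.
Φ = 1.325e-5 mol / 9.862e-5 mol photons = 0.13.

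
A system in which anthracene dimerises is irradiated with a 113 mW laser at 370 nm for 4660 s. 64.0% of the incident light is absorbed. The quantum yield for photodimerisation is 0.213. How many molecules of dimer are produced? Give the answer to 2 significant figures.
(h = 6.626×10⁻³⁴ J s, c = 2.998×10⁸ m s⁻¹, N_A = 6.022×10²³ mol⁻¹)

1.3×10²⁰ molecules

Photon energy at 370 nm: hc/λ = (6.626×10⁻³⁴)(2.998×10⁸)/(370×10⁻⁹) = 5.369×10⁻¹⁹ J.
Energy delivered: (113 mW)(4660 s) = 526.6 J.
Photons incident: 526.6 / 5.369×10⁻¹⁹ = 9.808×10²⁰, i.e. 9.808×10²⁰/6.022×10²³ = 0.001629 mol.
Photons absorbed: 0.640 × 0.001629 = 0.001043 mol.
Product: Φ × n_abs = 0.213 × 0.001043 = 2.222×10⁻⁴ mol.
As a count: 2.222×10⁻⁴ × 6.022×10²³ = 1.3×10²⁰.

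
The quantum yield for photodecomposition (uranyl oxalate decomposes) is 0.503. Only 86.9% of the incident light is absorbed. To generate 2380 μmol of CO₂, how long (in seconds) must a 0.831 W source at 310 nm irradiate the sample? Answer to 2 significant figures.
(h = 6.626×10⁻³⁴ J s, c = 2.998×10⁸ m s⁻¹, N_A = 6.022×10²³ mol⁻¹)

t ≈ 2500 s

Product: 2380 μmol = 0.00238 mol.
Photons that must be absorbed: 0.00238 / 0.503 = 0.004732 mol.
Incident photons needed: 0.004732 / 0.869 = 0.005445 mol.
Photon energy: hc/λ = 6.408×10⁻¹⁹ J; per mole, 3.859×10⁵ J mol⁻¹.
Energy required: 0.005445 × 3.859×10⁵ = 2101 J.
Time: 2101 J / 0.831 W = 2500 s.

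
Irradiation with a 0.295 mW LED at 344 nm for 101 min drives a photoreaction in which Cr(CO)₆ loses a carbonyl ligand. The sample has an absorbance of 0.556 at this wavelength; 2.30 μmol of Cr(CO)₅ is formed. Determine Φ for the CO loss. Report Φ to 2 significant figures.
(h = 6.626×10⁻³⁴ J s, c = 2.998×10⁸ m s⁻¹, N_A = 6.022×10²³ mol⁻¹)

Product: 2.30 μmol = 2.30×10⁻⁶ mol.
Photon energy at 344 nm: hc/λ = (6.626×10⁻³⁴)(2.998×10⁸)/(344×10⁻⁹) = 5.775×10⁻¹⁹ J.
Energy delivered: (0.295 mW)(6060 s) = 1.788 J.
Photons incident: 1.788 / 5.775×10⁻¹⁹ = 3.096×10¹⁸, i.e. 3.096×10¹⁸/6.022×10²³ = 5.141×10⁻⁶ mol.
Fraction absorbed: 1 − 10^(−0.556) = 0.7220.
Photons absorbed: 0.7220 × 5.141×10⁻⁶ = 3.712×10⁻⁶ mol.
Φ = 2.30×10⁻⁶ mol / 3.712×10⁻⁶ mol photons = 0.62.

Φ = 0.62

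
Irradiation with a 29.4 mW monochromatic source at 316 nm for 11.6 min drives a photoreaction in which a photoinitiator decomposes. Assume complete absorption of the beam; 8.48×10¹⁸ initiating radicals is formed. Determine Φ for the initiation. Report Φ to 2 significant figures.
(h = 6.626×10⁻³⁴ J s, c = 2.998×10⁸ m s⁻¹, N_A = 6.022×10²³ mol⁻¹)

Product: 8.48×10¹⁸ / 6.022×10²³ = 1.408×10⁻⁵ mol.
Photon energy at 316 nm: hc/λ = (6.626×10⁻³⁴)(2.998×10⁸)/(316×10⁻⁹) = 6.286×10⁻¹⁹ J.
Energy delivered: (29.4 mW)(696 s) = 20.46 J.
Photons incident: 20.46 / 6.286×10⁻¹⁹ = 3.255×10¹⁹, i.e. 3.255×10¹⁹/6.022×10²³ = 5.405×10⁻⁵ mol.
Φ = 1.408×10⁻⁵ mol / 5.405×10⁻⁵ mol photons = 0.26.

Φ = 0.26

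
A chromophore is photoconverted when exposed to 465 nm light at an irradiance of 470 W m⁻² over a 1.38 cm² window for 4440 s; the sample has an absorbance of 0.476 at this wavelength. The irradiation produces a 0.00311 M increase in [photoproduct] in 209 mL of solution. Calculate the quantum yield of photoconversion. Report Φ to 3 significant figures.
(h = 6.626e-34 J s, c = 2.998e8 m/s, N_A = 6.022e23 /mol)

Product: (0.00311 M)(0.209 L) = 6.500e-4 mol.
Photon energy at 465 nm: hc/λ = (6.626e-34)(2.998e8)/(465e-9) = 4.272e-19 J.
Energy delivered: (470 W m⁻²)(1.38e-4 m²)(4440 s) = 288.0 J.
Photons incident: 288.0 / 4.272e-19 = 6.742e20, i.e. 6.742e20/6.022e23 = 0.001120 mol.
Fraction absorbed: 1 − 10^(−0.476) = 0.6658.
Photons absorbed: 0.6658 × 0.001120 = 7.457e-4 mol.
Φ = 6.500e-4 mol / 7.457e-4 mol photons = 0.872.

Φ = 0.872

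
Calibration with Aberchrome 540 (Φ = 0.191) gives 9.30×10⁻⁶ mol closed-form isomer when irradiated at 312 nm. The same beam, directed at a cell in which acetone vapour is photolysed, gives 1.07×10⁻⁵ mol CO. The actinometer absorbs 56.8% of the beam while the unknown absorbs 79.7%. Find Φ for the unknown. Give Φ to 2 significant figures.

Photons absorbed by the actinometer: 9.30×10⁻⁶ / 0.191 = 4.869×10⁻⁵ mol.
Incident flux: 4.869×10⁻⁵ / 0.568 = 8.572×10⁻⁵ einstein.
Absorbed by unknown: 0.797 × 8.572×10⁻⁵ = 6.832×10⁻⁵ mol.
Φ(unknown) = 1.07×10⁻⁵ / 6.832×10⁻⁵ = 0.16.

Φ = 0.16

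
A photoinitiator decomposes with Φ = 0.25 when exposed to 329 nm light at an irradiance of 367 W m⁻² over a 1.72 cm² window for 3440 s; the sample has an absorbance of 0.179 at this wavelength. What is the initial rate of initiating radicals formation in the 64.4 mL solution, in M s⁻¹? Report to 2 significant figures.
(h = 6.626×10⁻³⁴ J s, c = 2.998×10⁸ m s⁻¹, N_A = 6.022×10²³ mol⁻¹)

Photon energy at 329 nm: hc/λ = (6.626×10⁻³⁴)(2.998×10⁸)/(329×10⁻⁹) = 6.038×10⁻¹⁹ J.
Energy delivered: (367 W m⁻²)(1.72×10⁻⁴ m²)(3440 s) = 217.1 J.
Photons incident: 217.1 / 6.038×10⁻¹⁹ = 3.596×10²⁰, i.e. 3.596×10²⁰/6.022×10²³ = 5.971×10⁻⁴ mol.
Fraction absorbed: 1 − 10^(−0.179) = 0.3378.
Photons absorbed: 0.3378 × 5.971×10⁻⁴ = 2.017×10⁻⁴ mol.
Product formed: 0.25 × 2.017×10⁻⁴ = 5.043×10⁻⁵ mol.
Rate: 5.043×10⁻⁵ mol / (3440 s × 0.0644 L) = 2.3×10⁻⁷ M s⁻¹.

2.3×10⁻⁷ M s⁻¹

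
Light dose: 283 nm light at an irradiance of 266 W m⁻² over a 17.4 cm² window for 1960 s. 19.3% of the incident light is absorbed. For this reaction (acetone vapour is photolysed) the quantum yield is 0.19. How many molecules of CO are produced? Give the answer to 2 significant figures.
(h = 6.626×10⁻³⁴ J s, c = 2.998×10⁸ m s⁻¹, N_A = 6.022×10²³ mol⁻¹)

Photon energy at 283 nm: hc/λ = (6.626×10⁻³⁴)(2.998×10⁸)/(283×10⁻⁹) = 7.019×10⁻¹⁹ J.
Energy delivered: (266 W m⁻²)(17.4×10⁻⁴ m²)(1960 s) = 907.2 J.
Photons incident: 907.2 / 7.019×10⁻¹⁹ = 1.292×10²¹, i.e. 1.292×10²¹/6.022×10²³ = 0.002145 mol.
Photons absorbed: 0.193 × 0.002145 = 4.140×10⁻⁴ mol.
Product: Φ × n_abs = 0.19 × 4.140×10⁻⁴ = 7.866×10⁻⁵ mol.
As a count: 7.866×10⁻⁵ × 6.022×10²³ = 4.7×10¹⁹.

4.7×10¹⁹ molecules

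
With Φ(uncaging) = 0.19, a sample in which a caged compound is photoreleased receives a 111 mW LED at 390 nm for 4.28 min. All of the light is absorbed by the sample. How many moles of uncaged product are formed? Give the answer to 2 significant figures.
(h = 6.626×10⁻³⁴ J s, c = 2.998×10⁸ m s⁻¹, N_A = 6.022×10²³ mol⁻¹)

1.8×10⁻⁵ mol

Photon energy at 390 nm: hc/λ = (6.626×10⁻³⁴)(2.998×10⁸)/(390×10⁻⁹) = 5.094×10⁻¹⁹ J.
Energy delivered: (111 mW)(256.8 s) = 28.50 J.
Photons incident: 28.50 / 5.094×10⁻¹⁹ = 5.595×10¹⁹, i.e. 5.595×10¹⁹/6.022×10²³ = 9.291×10⁻⁵ mol.
Product: Φ × n_abs = 0.19 × 9.291×10⁻⁵ = 1.765×10⁻⁵ mol.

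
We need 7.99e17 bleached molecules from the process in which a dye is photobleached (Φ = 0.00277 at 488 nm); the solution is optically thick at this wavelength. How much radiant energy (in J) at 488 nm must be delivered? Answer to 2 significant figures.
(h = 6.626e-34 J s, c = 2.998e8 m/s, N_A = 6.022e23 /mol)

Product: 7.99e17 / 6.022e23 = 1.327e-6 mol.
Photons that must be absorbed: 1.327e-6 / 0.00277 = 4.791e-4 mol.
Photon energy: hc/λ = 4.071e-19 J; per mole, 2.452e5 J mol⁻¹.
Energy required: 4.791e-4 × 2.452e5 = 120 J.

120 J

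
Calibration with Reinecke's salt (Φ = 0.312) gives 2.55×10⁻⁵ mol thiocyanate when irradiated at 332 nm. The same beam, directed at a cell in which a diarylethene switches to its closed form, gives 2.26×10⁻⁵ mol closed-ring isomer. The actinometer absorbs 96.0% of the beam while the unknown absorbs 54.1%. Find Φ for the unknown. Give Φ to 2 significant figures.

Φ = 0.49

Photons absorbed by the actinometer: 2.55×10⁻⁵ / 0.312 = 8.173×10⁻⁵ mol.
Incident flux: 8.173×10⁻⁵ / 0.960 = 8.514×10⁻⁵ einstein.
Absorbed by unknown: 0.541 × 8.514×10⁻⁵ = 4.606×10⁻⁵ mol.
Φ(unknown) = 2.26×10⁻⁵ / 4.606×10⁻⁵ = 0.49.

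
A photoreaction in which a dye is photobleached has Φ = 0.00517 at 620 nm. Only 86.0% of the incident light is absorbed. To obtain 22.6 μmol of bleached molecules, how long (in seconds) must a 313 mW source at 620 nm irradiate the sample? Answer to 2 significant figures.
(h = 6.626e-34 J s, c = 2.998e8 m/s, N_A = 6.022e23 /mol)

Product: 22.6 μmol = 2.26e-5 mol.
Photons that must be absorbed: 2.26e-5 / 0.00517 = 0.004371 mol.
Incident photons needed: 0.004371 / 0.860 = 0.005083 mol.
Photon energy: hc/λ = 3.204e-19 J; per mole, 1.929e5 J mol⁻¹.
Energy required: 0.005083 × 1.929e5 = 980.5 J.
Time: 980.5 J / 0.313 W = 3100 s.

t ≈ 3100 s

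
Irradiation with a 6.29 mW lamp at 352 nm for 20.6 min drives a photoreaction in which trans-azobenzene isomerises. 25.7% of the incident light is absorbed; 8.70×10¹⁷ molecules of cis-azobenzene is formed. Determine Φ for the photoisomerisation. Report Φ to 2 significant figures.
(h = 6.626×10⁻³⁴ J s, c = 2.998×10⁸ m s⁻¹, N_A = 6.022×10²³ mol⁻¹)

Product: 8.70×10¹⁷ / 6.022×10²³ = 1.445×10⁻⁶ mol.
Photon energy at 352 nm: hc/λ = (6.626×10⁻³⁴)(2.998×10⁸)/(352×10⁻⁹) = 5.643×10⁻¹⁹ J.
Energy delivered: (6.29 mW)(1236 s) = 7.774 J.
Photons incident: 7.774 / 5.643×10⁻¹⁹ = 1.378×10¹⁹, i.e. 1.378×10¹⁹/6.022×10²³ = 2.288×10⁻⁵ mol.
Photons absorbed: 0.257 × 2.288×10⁻⁵ = 5.880×10⁻⁶ mol.
Φ = 1.445×10⁻⁶ mol / 5.880×10⁻⁶ mol photons = 0.25.

Φ = 0.25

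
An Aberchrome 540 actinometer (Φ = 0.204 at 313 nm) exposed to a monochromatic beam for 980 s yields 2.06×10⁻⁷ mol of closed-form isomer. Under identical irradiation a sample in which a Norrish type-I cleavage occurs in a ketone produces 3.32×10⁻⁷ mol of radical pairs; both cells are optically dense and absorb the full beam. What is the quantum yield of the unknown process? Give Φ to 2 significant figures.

Photons absorbed by the actinometer: 2.06×10⁻⁷ / 0.204 = 1.010×10⁻⁶ mol.
Φ(unknown) = 3.32×10⁻⁷ / 1.010×10⁻⁶ = 0.33.

Φ = 0.33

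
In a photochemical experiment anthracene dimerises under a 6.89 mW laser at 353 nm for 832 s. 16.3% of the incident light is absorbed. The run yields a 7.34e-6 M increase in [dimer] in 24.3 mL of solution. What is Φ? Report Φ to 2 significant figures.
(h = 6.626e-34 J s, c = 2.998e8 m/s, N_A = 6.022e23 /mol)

Φ = 0.065

Product: (7.34e-6 M)(0.0243 L) = 1.784e-7 mol.
Photon energy at 353 nm: hc/λ = (6.626e-34)(2.998e8)/(353e-9) = 5.627e-19 J.
Energy delivered: (6.89 mW)(832 s) = 5.732 J.
Photons incident: 5.732 / 5.627e-19 = 1.019e19, i.e. 1.019e19/6.022e23 = 1.692e-5 mol.
Photons absorbed: 0.163 × 1.692e-5 = 2.758e-6 mol.
Φ = 1.784e-7 mol / 2.758e-6 mol photons = 0.065.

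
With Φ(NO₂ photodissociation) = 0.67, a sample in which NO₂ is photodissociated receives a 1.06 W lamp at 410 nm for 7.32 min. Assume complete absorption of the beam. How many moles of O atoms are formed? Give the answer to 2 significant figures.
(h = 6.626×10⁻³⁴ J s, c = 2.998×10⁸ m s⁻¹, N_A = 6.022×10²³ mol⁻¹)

0.0011 mol

Photon energy at 410 nm: hc/λ = (6.626×10⁻³⁴)(2.998×10⁸)/(410×10⁻⁹) = 4.845×10⁻¹⁹ J.
Energy delivered: (1.06 W)(439.2 s) = 465.6 J.
Photons incident: 465.6 / 4.845×10⁻¹⁹ = 9.610×10²⁰, i.e. 9.610×10²⁰/6.022×10²³ = 0.001596 mol.
Product: Φ × n_abs = 0.67 × 0.001596 = 0.001069 mol.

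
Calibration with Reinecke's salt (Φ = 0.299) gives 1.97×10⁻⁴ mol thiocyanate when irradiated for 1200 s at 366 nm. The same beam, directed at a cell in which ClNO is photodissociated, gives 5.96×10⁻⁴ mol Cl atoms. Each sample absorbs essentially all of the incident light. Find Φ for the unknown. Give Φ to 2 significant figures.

Photons absorbed by the actinometer: 1.97×10⁻⁴ / 0.299 = 6.589×10⁻⁴ mol.
Φ(unknown) = 5.96×10⁻⁴ / 6.589×10⁻⁴ = 0.90.

Φ = 0.90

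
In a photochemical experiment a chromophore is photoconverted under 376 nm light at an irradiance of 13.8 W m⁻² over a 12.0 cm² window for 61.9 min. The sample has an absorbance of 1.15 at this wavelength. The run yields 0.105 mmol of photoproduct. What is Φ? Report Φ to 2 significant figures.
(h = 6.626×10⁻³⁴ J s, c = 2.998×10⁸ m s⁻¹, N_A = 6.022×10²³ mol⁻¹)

Φ = 0.58

Product: 0.105 mmol = 1.05×10⁻⁴ mol.
Photon energy at 376 nm: hc/λ = (6.626×10⁻³⁴)(2.998×10⁸)/(376×10⁻⁹) = 5.283×10⁻¹⁹ J.
Energy delivered: (13.8 W m⁻²)(12.0×10⁻⁴ m²)(3714 s) = 61.50 J.
Photons incident: 61.50 / 5.283×10⁻¹⁹ = 1.164×10²⁰, i.e. 1.164×10²⁰/6.022×10²³ = 1.933×10⁻⁴ mol.
Fraction absorbed: 1 − 10^(−1.15) = 0.9292.
Photons absorbed: 0.9292 × 1.933×10⁻⁴ = 1.796×10⁻⁴ mol.
Φ = 1.05×10⁻⁴ mol / 1.796×10⁻⁴ mol photons = 0.58.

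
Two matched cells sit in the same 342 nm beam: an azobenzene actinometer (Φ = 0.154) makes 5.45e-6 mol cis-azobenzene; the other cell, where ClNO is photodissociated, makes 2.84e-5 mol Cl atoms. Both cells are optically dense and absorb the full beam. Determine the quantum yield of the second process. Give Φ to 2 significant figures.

Photons absorbed by the actinometer: 5.45e-6 / 0.154 = 3.539e-5 mol.
Φ(unknown) = 2.84e-5 / 3.539e-5 = 0.80.

Φ = 0.80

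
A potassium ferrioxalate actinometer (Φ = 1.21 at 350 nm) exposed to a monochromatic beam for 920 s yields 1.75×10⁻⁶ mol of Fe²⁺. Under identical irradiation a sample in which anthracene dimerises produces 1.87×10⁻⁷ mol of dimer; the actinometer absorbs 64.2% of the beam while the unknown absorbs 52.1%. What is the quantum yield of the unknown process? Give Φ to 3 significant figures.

Photons absorbed by the actinometer: 1.75×10⁻⁶ / 1.21 = 1.446×10⁻⁶ mol.
Incident flux: 1.446×10⁻⁶ / 0.642 = 2.252×10⁻⁶ einstein.
Absorbed by unknown: 0.521 × 2.252×10⁻⁶ = 1.173×10⁻⁶ mol.
Φ(unknown) = 1.87×10⁻⁷ / 1.173×10⁻⁶ = 0.159.

Φ = 0.159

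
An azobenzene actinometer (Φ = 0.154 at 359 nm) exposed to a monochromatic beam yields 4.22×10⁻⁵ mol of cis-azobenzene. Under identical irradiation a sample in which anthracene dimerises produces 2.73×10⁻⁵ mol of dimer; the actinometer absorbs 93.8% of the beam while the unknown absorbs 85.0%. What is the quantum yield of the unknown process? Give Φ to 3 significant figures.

Φ = 0.110

Photons absorbed by the actinometer: 4.22×10⁻⁵ / 0.154 = 2.740×10⁻⁴ mol.
Incident flux: 2.740×10⁻⁴ / 0.938 = 2.921×10⁻⁴ einstein.
Absorbed by unknown: 0.850 × 2.921×10⁻⁴ = 2.483×10⁻⁴ mol.
Φ(unknown) = 2.73×10⁻⁵ / 2.483×10⁻⁴ = 0.110.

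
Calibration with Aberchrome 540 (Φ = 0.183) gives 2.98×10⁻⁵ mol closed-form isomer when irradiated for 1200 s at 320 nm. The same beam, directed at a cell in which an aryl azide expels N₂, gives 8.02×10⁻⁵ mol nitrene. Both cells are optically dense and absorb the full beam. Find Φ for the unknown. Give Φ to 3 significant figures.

Photons absorbed by the actinometer: 2.98×10⁻⁵ / 0.183 = 1.628×10⁻⁴ mol.
Φ(unknown) = 8.02×10⁻⁵ / 1.628×10⁻⁴ = 0.493.

Φ = 0.493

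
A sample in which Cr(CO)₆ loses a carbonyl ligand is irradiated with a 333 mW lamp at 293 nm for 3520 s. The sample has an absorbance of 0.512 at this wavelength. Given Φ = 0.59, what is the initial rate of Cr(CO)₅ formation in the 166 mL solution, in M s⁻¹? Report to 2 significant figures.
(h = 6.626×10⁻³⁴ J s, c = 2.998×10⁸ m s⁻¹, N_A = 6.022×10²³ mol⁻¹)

Photon energy at 293 nm: hc/λ = (6.626×10⁻³⁴)(2.998×10⁸)/(293×10⁻⁹) = 6.780×10⁻¹⁹ J.
Energy delivered: (333 mW)(3520 s) = 1172 J.
Photons incident: 1172 / 6.780×10⁻¹⁹ = 1.729×10²¹, i.e. 1.729×10²¹/6.022×10²³ = 0.002871 mol.
Fraction absorbed: 1 − 10^(−0.512) = 0.6924.
Photons absorbed: 0.6924 × 0.002871 = 0.001988 mol.
Product formed: 0.59 × 0.001988 = 0.001173 mol.
Rate: 0.001173 mol / (3520 s × 0.166 L) = 2.0×10⁻⁶ M s⁻¹.

2.0×10⁻⁶ M s⁻¹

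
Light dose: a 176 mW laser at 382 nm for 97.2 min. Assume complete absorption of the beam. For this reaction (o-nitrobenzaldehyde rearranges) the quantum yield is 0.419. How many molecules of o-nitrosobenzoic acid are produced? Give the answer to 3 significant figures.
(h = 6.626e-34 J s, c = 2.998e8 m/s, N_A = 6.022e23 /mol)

Photon energy at 382 nm: hc/λ = (6.626e-34)(2.998e8)/(382e-9) = 5.200e-19 J.
Energy delivered: (176 mW)(5832 s) = 1026 J.
Photons incident: 1026 / 5.200e-19 = 1.973e21, i.e. 1.973e21/6.022e23 = 0.003276 mol.
Product: Φ × n_abs = 0.419 × 0.003276 = 0.001373 mol.
As a count: 0.001373 × 6.022e23 = 8.27e20.

8.27e20 molecules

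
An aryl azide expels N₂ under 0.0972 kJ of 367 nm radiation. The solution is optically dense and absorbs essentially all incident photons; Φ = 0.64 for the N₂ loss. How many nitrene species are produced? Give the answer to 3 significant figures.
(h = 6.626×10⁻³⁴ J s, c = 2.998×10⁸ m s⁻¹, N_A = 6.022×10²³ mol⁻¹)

Photon energy at 367 nm: hc/λ = (6.626×10⁻³⁴)(2.998×10⁸)/(367×10⁻⁹) = 5.413×10⁻¹⁹ J.
Incident energy: 0.0972 kJ = 97.2 J.
Photons incident: 97.2 / 5.413×10⁻¹⁹ = 1.796×10²⁰, i.e. 1.796×10²⁰/6.022×10²³ = 2.982×10⁻⁴ mol.
Product: Φ × n_abs = 0.64 × 2.982×10⁻⁴ = 1.908×10⁻⁴ mol.
As a count: 1.908×10⁻⁴ × 6.022×10²³ = 1.15×10²⁰.

1.15×10²⁰ species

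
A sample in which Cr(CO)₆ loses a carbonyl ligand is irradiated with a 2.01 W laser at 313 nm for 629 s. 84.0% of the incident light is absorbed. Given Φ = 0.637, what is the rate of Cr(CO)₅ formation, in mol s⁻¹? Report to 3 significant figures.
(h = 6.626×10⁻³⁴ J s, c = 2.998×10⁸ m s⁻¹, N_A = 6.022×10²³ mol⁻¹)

Photon energy at 313 nm: hc/λ = (6.626×10⁻³⁴)(2.998×10⁸)/(313×10⁻⁹) = 6.347×10⁻¹⁹ J.
Energy delivered: (2.01 W)(629 s) = 1264 J.
Photons incident: 1264 / 6.347×10⁻¹⁹ = 1.991×10²¹, i.e. 1.991×10²¹/6.022×10²³ = 0.003306 mol.
Photons absorbed: 0.840 × 0.003306 = 0.002777 mol.
Product formed: 0.637 × 0.002777 = 0.001769 mol.
Rate: 0.001769 / 629 s = 2.81×10⁻⁶ mol s⁻¹.

2.81×10⁻⁶ mol s⁻¹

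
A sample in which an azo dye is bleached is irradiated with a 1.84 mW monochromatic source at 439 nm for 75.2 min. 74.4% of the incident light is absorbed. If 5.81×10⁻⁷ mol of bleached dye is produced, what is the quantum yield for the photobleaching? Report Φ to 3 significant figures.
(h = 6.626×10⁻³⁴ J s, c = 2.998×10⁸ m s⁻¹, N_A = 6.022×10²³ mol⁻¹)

Φ = 0.0256

Photon energy at 439 nm: hc/λ = (6.626×10⁻³⁴)(2.998×10⁸)/(439×10⁻⁹) = 4.525×10⁻¹⁹ J.
Energy delivered: (1.84 mW)(4512 s) = 8.302 J.
Photons incident: 8.302 / 4.525×10⁻¹⁹ = 1.835×10¹⁹, i.e. 1.835×10¹⁹/6.022×10²³ = 3.047×10⁻⁵ mol.
Photons absorbed: 0.744 × 3.047×10⁻⁵ = 2.267×10⁻⁵ mol.
Φ = 5.81×10⁻⁷ mol / 2.267×10⁻⁵ mol photons = 0.0256.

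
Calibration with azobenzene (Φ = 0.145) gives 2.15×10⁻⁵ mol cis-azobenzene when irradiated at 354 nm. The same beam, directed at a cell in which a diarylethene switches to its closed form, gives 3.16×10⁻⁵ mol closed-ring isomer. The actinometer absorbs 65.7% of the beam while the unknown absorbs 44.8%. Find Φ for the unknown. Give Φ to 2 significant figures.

Φ = 0.31

Photons absorbed by the actinometer: 2.15×10⁻⁵ / 0.145 = 1.483×10⁻⁴ mol.
Incident flux: 1.483×10⁻⁴ / 0.657 = 2.257×10⁻⁴ einstein.
Absorbed by unknown: 0.448 × 2.257×10⁻⁴ = 1.011×10⁻⁴ mol.
Φ(unknown) = 3.16×10⁻⁵ / 1.011×10⁻⁴ = 0.31.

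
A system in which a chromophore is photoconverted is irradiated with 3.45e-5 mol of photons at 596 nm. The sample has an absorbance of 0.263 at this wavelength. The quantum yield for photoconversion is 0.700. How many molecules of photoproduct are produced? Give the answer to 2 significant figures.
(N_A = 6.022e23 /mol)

Fraction absorbed: 1 − 10^(−0.263) = 0.4542.
Photons absorbed: 0.4542 × 3.45e-5 = 1.567e-5 mol.
Product: Φ × n_abs = 0.700 × 1.567e-5 = 1.097e-5 mol.
As a count: 1.097e-5 × 6.022e23 = 6.6e18.

6.6e18 molecules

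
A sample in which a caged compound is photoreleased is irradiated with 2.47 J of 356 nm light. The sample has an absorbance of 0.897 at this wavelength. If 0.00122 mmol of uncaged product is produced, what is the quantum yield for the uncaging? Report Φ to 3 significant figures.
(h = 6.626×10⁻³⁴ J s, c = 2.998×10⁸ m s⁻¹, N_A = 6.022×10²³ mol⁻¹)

Φ = 0.190

Product: 0.00122 mmol = 1.22×10⁻⁶ mol.
Photon energy at 356 nm: hc/λ = (6.626×10⁻³⁴)(2.998×10⁸)/(356×10⁻⁹) = 5.580×10⁻¹⁹ J.
Photons incident: 2.47 / 5.580×10⁻¹⁹ = 4.427×10¹⁸, i.e. 4.427×10¹⁸/6.022×10²³ = 7.351×10⁻⁶ mol.
Fraction absorbed: 1 − 10^(−0.897) = 0.8732.
Photons absorbed: 0.8732 × 7.351×10⁻⁶ = 6.419×10⁻⁶ mol.
Φ = 1.22×10⁻⁶ mol / 6.419×10⁻⁶ mol photons = 0.190.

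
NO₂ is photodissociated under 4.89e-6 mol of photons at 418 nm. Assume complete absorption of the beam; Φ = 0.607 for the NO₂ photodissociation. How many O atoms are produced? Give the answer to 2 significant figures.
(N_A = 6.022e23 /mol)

Product: Φ × n_abs = 0.607 × 4.89e-6 = 2.968e-6 mol.
As a count: 2.968e-6 × 6.022e23 = 1.8e18.

1.8e18 atoms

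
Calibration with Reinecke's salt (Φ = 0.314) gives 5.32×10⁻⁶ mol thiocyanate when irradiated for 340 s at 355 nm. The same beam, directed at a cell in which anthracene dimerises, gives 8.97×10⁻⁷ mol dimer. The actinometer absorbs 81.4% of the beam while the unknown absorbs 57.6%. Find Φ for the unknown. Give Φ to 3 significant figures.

Φ = 0.0748

Photons absorbed by the actinometer: 5.32×10⁻⁶ / 0.314 = 1.694×10⁻⁵ mol.
Incident flux: 1.694×10⁻⁵ / 0.814 = 2.081×10⁻⁵ einstein.
Absorbed by unknown: 0.576 × 2.081×10⁻⁵ = 1.199×10⁻⁵ mol.
Φ(unknown) = 8.97×10⁻⁷ / 1.199×10⁻⁵ = 0.0748.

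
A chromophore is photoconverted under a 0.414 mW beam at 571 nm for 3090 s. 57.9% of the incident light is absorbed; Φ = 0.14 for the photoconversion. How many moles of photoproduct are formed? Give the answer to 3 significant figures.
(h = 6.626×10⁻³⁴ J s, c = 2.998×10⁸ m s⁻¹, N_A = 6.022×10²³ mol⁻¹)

4.95×10⁻⁷ mol

Photon energy at 571 nm: hc/λ = (6.626×10⁻³⁴)(2.998×10⁸)/(571×10⁻⁹) = 3.479×10⁻¹⁹ J.
Energy delivered: (0.414 mW)(3090 s) = 1.279 J.
Photons incident: 1.279 / 3.479×10⁻¹⁹ = 3.676×10¹⁸, i.e. 3.676×10¹⁸/6.022×10²³ = 6.104×10⁻⁶ mol.
Photons absorbed: 0.579 × 6.104×10⁻⁶ = 3.534×10⁻⁶ mol.
Product: Φ × n_abs = 0.14 × 3.534×10⁻⁶ = 4.948×10⁻⁷ mol.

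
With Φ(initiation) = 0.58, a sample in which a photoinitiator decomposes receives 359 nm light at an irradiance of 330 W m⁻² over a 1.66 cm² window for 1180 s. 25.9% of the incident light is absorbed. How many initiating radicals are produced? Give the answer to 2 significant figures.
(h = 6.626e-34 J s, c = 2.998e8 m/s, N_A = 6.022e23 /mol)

1.8e19 initiating radicals

Photon energy at 359 nm: hc/λ = (6.626e-34)(2.998e8)/(359e-9) = 5.533e-19 J.
Energy delivered: (330 W m⁻²)(1.66e-4 m²)(1180 s) = 64.64 J.
Photons incident: 64.64 / 5.533e-19 = 1.168e20, i.e. 1.168e20/6.022e23 = 1.940e-4 mol.
Photons absorbed: 0.259 × 1.940e-4 = 5.025e-5 mol.
Product: Φ × n_abs = 0.58 × 5.025e-5 = 2.915e-5 mol.
As a count: 2.915e-5 × 6.022e23 = 1.8e19.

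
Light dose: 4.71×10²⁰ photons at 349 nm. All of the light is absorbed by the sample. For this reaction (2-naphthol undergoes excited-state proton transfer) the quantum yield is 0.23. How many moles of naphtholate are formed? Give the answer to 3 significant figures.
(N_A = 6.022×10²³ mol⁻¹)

Moles of photons: 4.71×10²⁰ / 6.022×10²³ = 7.821×10⁻⁴ mol.
Product: Φ × n_abs = 0.23 × 7.821×10⁻⁴ = 1.799×10⁻⁴ mol.

1.80×10⁻⁴ mol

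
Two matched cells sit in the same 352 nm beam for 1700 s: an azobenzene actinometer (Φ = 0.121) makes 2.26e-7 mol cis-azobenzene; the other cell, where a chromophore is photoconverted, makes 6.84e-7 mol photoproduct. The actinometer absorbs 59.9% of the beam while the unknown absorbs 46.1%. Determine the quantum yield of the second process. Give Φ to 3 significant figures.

Φ = 0.476

Photons absorbed by the actinometer: 2.26e-7 / 0.121 = 1.868e-6 mol.
Incident flux: 1.868e-6 / 0.599 = 3.119e-6 einstein.
Absorbed by unknown: 0.461 × 3.119e-6 = 1.438e-6 mol.
Φ(unknown) = 6.84e-7 / 1.438e-6 = 0.476.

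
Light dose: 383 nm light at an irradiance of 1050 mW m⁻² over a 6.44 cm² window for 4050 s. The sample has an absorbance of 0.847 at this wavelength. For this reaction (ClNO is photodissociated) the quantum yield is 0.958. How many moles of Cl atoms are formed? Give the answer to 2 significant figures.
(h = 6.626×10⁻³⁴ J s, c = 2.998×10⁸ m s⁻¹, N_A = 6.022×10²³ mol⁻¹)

7.2×10⁻⁶ mol

Photon energy at 383 nm: hc/λ = (6.626×10⁻³⁴)(2.998×10⁸)/(383×10⁻⁹) = 5.187×10⁻¹⁹ J.
Energy delivered: (1050 mW m⁻²)(6.44×10⁻⁴ m²)(4050 s) = 2.739 J.
Photons incident: 2.739 / 5.187×10⁻¹⁹ = 5.281×10¹⁸, i.e. 5.281×10¹⁸/6.022×10²³ = 8.770×10⁻⁶ mol.
Fraction absorbed: 1 − 10^(−0.847) = 0.8578.
Photons absorbed: 0.8578 × 8.770×10⁻⁶ = 7.523×10⁻⁶ mol.
Product: Φ × n_abs = 0.958 × 7.523×10⁻⁶ = 7.207×10⁻⁶ mol.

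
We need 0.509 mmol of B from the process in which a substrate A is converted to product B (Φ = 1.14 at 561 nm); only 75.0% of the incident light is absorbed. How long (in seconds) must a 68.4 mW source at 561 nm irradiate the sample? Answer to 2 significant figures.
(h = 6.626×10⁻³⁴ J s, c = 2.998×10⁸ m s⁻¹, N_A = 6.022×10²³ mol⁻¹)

t ≈ 1900 s

Product: 0.509 mmol = 5.09×10⁻⁴ mol.
Photons that must be absorbed: 5.09×10⁻⁴ / 1.14 = 4.465×10⁻⁴ mol.
Incident photons needed: 4.465×10⁻⁴ / 0.750 = 5.953×10⁻⁴ mol.
Photon energy: hc/λ = 3.541×10⁻¹⁹ J; per mole, 2.132×10⁵ J mol⁻¹.
Energy required: 5.953×10⁻⁴ × 2.132×10⁵ = 126.9 J.
Time: 126.9 J / 0.0684 W = 1900 s.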